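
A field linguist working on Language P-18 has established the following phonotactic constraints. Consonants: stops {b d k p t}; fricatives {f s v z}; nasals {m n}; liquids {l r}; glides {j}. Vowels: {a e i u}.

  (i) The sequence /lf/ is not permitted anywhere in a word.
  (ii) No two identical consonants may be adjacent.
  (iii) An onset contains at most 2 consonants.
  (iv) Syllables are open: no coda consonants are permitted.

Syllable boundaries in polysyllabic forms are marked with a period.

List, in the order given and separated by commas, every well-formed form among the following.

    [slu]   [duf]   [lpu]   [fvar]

[slu] — σ1 onset /sl/ (2C), coda /∅/ ok → well-formed
[duf] — violates constraint (iv): syllable 1 coda /f/ has 1 consonant (> 0) → ill-formed
[lpu] — σ1 onset /lp/ (2C), coda /∅/ ok → well-formed
[fvar] — violates constraint (iv): syllable 1 coda /r/ has 1 consonant (> 0) → ill-formed

[slu], [lpu]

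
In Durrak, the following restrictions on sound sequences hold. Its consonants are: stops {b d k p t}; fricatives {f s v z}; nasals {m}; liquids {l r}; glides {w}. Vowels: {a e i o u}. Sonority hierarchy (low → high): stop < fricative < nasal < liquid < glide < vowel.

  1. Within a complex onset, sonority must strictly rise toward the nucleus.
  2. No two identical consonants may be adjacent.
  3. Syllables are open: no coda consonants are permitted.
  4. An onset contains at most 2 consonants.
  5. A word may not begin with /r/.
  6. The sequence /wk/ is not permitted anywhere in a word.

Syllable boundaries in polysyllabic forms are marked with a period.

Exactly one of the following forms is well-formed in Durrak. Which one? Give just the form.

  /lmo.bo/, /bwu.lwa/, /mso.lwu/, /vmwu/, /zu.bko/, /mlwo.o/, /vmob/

/bwu.lwa/

/lmo.bo/ — violates constraint 1: syllable 1 onset /lm/: /l/ (liquid, 4) → /m/ (nasal, 3) does not rise → ill-formed
/bwu.lwa/ — σ1 onset /bw/ (1→5 rises), coda /∅/ ok; σ2 onset /lw/ (4→5 rises), coda /∅/ ok → well-formed
/mso.lwu/ — violates constraint 1: syllable 1 onset /ms/: /m/ (nasal, 3) → /s/ (fricative, 2) does not rise → ill-formed
/vmwu/ — violates constraint 4: syllable 1 onset /vmw/ has 3 consonants (> 2) → ill-formed
/zu.bko/ — violates constraint 1: syllable 2 onset /bk/: /b/ (stop, 1) → /k/ (stop, 1) does not rise → ill-formed
/mlwo.o/ — violates constraint 4: syllable 1 onset /mlw/ has 3 consonants (> 2) → ill-formed
/vmob/ — violates constraint 3: syllable 1 coda /b/ has 1 consonant (> 0) → ill-formed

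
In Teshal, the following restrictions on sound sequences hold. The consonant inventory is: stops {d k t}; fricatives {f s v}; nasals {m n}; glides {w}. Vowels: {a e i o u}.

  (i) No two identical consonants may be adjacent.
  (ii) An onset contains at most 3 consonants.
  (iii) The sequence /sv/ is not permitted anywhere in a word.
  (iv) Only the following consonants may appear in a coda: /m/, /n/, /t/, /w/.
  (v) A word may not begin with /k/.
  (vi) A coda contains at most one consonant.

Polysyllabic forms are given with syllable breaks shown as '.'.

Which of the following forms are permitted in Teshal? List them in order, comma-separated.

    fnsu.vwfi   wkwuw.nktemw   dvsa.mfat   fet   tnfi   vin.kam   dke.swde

fnsu.vwfi — σ1 onset /fns/ (3C), coda /∅/ ok; σ2 onset /vwf/ (3C), coda /∅/ ok → permitted
wkwuw.nktemw — violates constraint (vi): syllable 2 coda /mw/ has 2 consonants (> 1) → not permitted
dvsa.mfat — σ1 onset /dvs/ (3C), coda /∅/ ok; σ2 onset /mf/ (2C), coda /t/ ok → permitted
fet — σ1 onset /f/, coda /t/ ok → permitted
tnfi — σ1 onset /tnf/ (3C), coda /∅/ ok → permitted
vin.kam — σ1 onset /v/, coda /n/ ok; σ2 onset /k/, coda /m/ ok → permitted
dke.swde — σ1 onset /dk/ (2C), coda /∅/ ok; σ2 onset /swd/ (3C), coda /∅/ ok → permitted

fnsu.vwfi, dvsa.mfat, fet, tnfi, vin.kam, dke.swde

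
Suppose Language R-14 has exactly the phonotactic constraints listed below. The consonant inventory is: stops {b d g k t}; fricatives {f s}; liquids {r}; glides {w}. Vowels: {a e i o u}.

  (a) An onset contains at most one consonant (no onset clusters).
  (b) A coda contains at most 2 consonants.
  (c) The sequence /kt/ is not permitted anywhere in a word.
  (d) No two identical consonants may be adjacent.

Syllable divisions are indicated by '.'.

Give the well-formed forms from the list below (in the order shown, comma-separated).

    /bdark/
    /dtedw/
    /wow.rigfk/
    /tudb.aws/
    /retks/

/bdark/ — violates constraint (a): syllable 1 onset /bd/ has 2 consonants (> 1) → ill-formed
/dtedw/ — violates constraint (a): syllable 1 onset /dt/ has 2 consonants (> 1) → ill-formed
/wow.rigfk/ — violates constraint (b): syllable 2 coda /gfk/ has 3 consonants (> 2) → ill-formed
/tudb.aws/ — σ1 onset /t/, coda /db/ (2C) ok; σ2 onset /∅/, coda /ws/ (2C) ok → well-formed
/retks/ — violates constraint (b): syllable 1 coda /tks/ has 3 consonants (> 2) → ill-formed

/tudb.aws/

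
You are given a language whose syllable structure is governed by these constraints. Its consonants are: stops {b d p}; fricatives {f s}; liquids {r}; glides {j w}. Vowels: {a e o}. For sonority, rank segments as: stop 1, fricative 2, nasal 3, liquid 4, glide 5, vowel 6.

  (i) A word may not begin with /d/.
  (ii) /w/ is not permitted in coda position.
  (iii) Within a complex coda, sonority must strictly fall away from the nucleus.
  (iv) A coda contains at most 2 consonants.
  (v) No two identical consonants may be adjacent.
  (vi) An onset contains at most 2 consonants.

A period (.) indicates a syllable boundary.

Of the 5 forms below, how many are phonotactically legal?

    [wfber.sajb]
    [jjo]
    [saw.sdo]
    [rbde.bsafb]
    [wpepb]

[wfber.sajb] — violates constraint (vi): syllable 1 onset /wfb/ has 3 consonants (> 2) → phonotactically illegal
[jjo] — violates constraint (v): adjacent identical consonants /jj/ → phonotactically illegal
[saw.sdo] — violates constraint (ii): syllable 1 coda contains /w/ → phonotactically illegal
[rbde.bsafb] — violates constraint (vi): syllable 1 onset /rbd/ has 3 consonants (> 2) → phonotactically illegal
[wpepb] — violates constraint (iii): syllable 1 coda /pb/: /p/ (stop, 1) → /b/ (stop, 1) does not fall → phonotactically illegal
No form is phonotactically legal → 0.

0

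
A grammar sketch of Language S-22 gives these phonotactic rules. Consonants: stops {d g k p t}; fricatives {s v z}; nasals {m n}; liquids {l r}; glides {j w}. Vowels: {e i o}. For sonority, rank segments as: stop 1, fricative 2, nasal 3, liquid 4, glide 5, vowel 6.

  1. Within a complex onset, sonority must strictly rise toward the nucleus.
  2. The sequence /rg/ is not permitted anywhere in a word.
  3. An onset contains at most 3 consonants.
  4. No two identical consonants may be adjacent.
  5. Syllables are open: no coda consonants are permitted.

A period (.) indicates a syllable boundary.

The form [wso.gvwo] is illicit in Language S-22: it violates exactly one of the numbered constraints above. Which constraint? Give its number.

[wso.gvwo]: syllable 1 onset /ws/: /w/ (glide, 5) → /s/ (fricative, 2) does not rise.
This is a violation of constraint 1: "Within a complex onset, sonority must strictly rise toward the nucleus."
The remaining constraints (2, 3, 4, 5) are satisfied.

1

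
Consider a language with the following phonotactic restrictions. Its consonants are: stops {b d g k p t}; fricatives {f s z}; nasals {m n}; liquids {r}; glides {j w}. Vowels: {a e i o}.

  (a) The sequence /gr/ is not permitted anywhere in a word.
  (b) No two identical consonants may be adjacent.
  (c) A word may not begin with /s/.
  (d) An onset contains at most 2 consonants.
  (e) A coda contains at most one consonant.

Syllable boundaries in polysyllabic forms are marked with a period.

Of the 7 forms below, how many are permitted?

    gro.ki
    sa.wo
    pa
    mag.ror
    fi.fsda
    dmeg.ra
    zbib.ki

2

gro.ki — violates constraint (a): contains banned sequence /gr/ → not permitted
sa.wo — violates constraint (c): word begins with /s/ → not permitted
pa — σ1 onset /p/, coda /∅/ ok → permitted
mag.ror — violates constraint (a): contains banned sequence /gr/ → not permitted
fi.fsda — violates constraint (d): syllable 2 onset /fsd/ has 3 consonants (> 2) → not permitted
dmeg.ra — violates constraint (a): contains banned sequence /gr/ → not permitted
zbib.ki — σ1 onset /zb/ (2C), coda /b/ ok; σ2 onset /k/, coda /∅/ ok → permitted
Permitted: pa, zbib.ki → 2.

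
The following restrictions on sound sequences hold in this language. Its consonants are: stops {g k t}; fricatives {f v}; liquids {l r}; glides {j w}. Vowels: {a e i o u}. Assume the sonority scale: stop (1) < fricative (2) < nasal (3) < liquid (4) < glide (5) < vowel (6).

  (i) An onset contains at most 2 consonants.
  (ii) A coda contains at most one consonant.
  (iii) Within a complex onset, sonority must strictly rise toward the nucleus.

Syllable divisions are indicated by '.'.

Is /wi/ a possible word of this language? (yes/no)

/wi/ — σ1 onset /w/, coda /∅/ ok → permitted

yes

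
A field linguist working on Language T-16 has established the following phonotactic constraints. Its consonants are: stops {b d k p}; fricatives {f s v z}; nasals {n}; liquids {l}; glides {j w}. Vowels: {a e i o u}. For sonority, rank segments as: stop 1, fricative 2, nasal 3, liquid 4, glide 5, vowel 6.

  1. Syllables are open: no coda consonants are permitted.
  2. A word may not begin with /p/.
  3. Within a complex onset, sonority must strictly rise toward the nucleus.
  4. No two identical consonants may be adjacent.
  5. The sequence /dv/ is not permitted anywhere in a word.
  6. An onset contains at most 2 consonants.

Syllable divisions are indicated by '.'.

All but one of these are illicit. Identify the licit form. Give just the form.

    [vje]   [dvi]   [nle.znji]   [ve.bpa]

[vje] — σ1 onset /vj/ (2→5 rises), coda /∅/ ok → licit
[dvi] — violates constraint 5: contains banned sequence /dv/ → illicit
[nle.znji] — violates constraint 6: syllable 2 onset /znj/ has 3 consonants (> 2) → illicit
[ve.bpa] — violates constraint 3: syllable 2 onset /bp/: /b/ (stop, 1) → /p/ (stop, 1) does not rise → illicit

[vje]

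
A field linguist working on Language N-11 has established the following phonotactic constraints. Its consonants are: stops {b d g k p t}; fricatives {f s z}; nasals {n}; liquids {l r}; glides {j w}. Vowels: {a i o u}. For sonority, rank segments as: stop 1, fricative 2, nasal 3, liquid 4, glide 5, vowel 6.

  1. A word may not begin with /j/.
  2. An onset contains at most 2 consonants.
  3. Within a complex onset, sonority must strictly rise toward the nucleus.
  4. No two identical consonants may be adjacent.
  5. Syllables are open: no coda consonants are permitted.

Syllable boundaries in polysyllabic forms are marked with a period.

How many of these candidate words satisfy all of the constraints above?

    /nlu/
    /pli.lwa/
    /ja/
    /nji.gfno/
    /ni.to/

3

/nlu/ — σ1 onset /nl/ (3→4 rises), coda /∅/ ok → permitted
/pli.lwa/ — σ1 onset /pl/ (1→4 rises), coda /∅/ ok; σ2 onset /lw/ (4→5 rises), coda /∅/ ok → permitted
/ja/ — violates constraint 1: word begins with /j/ → not permitted
/nji.gfno/ — violates constraint 2: syllable 2 onset /gfn/ has 3 consonants (> 2) → not permitted
/ni.to/ — σ1 onset /n/, coda /∅/ ok; σ2 onset /t/, coda /∅/ ok → permitted
Permitted: /nlu/, /pli.lwa/, /ni.to/ → 3.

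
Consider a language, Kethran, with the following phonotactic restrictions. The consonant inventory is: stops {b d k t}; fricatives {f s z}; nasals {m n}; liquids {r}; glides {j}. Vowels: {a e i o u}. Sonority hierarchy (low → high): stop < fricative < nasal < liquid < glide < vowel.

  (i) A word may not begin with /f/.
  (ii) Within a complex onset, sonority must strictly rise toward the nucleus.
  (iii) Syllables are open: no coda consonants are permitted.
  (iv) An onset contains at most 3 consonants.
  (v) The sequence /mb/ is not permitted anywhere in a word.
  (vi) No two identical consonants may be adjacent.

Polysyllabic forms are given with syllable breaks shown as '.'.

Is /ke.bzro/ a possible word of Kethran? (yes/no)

yes

/ke.bzro/ — σ1 onset /k/, coda /∅/ ok; σ2 onset /bzr/ (1→2→4 rises), coda /∅/ ok → well-formed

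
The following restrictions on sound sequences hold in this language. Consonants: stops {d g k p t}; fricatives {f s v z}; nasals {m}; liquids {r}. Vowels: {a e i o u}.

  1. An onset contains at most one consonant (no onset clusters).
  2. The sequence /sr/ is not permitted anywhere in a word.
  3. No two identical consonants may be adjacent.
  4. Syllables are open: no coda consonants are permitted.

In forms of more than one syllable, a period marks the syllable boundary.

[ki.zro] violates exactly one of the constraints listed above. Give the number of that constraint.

[ki.zro]: syllable 2 onset /zr/ has 2 consonants (> 1).
This is a violation of constraint 1: "An onset contains at most one consonant (no onset clusters)."
The remaining constraints (2, 3, 4) are satisfied.

1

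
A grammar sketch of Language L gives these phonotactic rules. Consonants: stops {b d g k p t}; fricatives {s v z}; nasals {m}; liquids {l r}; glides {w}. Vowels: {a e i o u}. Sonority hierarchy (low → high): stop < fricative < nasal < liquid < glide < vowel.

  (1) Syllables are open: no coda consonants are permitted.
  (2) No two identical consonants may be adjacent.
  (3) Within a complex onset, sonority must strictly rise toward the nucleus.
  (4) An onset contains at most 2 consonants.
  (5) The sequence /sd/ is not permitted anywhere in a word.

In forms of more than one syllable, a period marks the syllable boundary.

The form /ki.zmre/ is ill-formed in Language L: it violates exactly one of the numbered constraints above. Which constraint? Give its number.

4

/ki.zmre/: syllable 2 onset /zmr/ has 3 consonants (> 2).
This is a violation of constraint 4: "An onset contains at most 2 consonants."
The remaining constraints (1, 2, 3, 5) are satisfied.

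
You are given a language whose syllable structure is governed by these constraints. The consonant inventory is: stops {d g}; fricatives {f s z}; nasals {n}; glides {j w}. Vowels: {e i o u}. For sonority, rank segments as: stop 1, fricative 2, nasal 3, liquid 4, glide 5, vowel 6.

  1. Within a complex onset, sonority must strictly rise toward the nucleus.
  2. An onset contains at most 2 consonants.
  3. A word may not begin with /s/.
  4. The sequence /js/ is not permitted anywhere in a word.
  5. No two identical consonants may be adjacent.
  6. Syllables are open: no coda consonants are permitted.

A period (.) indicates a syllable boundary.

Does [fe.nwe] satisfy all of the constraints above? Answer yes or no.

[fe.nwe] — σ1 onset /f/, coda /∅/ ok; σ2 onset /nw/ (3→5 rises), coda /∅/ ok → licit

yes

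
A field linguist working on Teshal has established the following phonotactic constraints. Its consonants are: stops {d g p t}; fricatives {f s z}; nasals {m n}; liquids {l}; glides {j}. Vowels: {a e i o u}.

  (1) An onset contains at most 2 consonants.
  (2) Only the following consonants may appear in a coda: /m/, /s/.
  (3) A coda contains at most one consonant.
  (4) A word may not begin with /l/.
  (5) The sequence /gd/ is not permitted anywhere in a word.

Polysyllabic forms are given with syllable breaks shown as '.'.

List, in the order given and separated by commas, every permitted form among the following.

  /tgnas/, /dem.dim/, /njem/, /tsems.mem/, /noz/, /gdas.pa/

/tgnas/ — violates constraint 1: syllable 1 onset /tgn/ has 3 consonants (> 2) → not permitted
/dem.dim/ — σ1 onset /d/, coda /m/ ok; σ2 onset /d/, coda /m/ ok → permitted
/njem/ — σ1 onset /nj/ (2C), coda /m/ ok → permitted
/tsems.mem/ — violates constraint 3: syllable 1 coda /ms/ has 2 consonants (> 1) → not permitted
/noz/ — violates constraint 2: syllable 1 coda contains /z/, which is not a licensed coda consonant → not permitted
/gdas.pa/ — violates constraint 5: contains banned sequence /gd/ → not permitted

/dem.dim/, /njem/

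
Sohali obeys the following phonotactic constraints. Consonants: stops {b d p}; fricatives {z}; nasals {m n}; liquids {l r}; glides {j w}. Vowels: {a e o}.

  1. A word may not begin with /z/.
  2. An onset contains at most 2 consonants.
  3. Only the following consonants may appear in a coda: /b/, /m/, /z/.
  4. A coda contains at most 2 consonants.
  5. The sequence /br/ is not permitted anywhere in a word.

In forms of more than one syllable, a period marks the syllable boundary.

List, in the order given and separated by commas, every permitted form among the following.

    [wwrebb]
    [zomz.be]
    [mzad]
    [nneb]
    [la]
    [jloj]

[wwrebb] — violates constraint 2: syllable 1 onset /wwr/ has 3 consonants (> 2) → not permitted
[zomz.be] — violates constraint 1: word begins with /z/ → not permitted
[mzad] — violates constraint 3: syllable 1 coda contains /d/, which is not a licensed coda consonant → not permitted
[nneb] — σ1 onset /nn/ (2C), coda /b/ ok → permitted
[la] — σ1 onset /l/, coda /∅/ ok → permitted
[jloj] — violates constraint 3: syllable 1 coda contains /j/, which is not a licensed coda consonant → not permitted

[nneb], [la]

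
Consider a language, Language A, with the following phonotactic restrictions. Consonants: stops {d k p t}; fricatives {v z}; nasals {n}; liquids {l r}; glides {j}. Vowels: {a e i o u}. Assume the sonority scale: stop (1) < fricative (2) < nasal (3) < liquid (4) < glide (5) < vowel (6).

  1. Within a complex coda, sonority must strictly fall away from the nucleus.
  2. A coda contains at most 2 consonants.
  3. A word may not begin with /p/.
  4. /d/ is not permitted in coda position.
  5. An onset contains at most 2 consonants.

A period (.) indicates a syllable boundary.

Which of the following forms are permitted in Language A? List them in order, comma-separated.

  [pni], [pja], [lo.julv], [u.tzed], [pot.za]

[lo.julv]

[pni] — violates constraint 3: word begins with /p/ → not permitted
[pja] — violates constraint 3: word begins with /p/ → not permitted
[lo.julv] — σ1 onset /l/, coda /∅/ ok; σ2 onset /j/, coda /lv/ (4→2 falls) ok → permitted
[u.tzed] — violates constraint 4: syllable 2 coda contains /d/ → not permitted
[pot.za] — violates constraint 3: word begins with /p/ → not permitted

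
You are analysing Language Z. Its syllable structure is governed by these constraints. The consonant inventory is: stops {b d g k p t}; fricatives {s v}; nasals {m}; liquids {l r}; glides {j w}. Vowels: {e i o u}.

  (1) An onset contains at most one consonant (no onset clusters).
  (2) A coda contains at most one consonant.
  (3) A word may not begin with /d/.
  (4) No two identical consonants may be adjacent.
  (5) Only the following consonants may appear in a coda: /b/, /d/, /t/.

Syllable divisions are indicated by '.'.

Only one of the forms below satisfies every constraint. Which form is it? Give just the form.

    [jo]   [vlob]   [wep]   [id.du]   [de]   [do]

[jo]

[jo] — σ1 onset /j/, coda /∅/ ok → phonotactically legal
[vlob] — violates constraint 1: syllable 1 onset /vl/ has 2 consonants (> 1) → phonotactically illegal
[wep] — violates constraint 5: syllable 1 coda contains /p/, which is not a licensed coda consonant → phonotactically illegal
[id.du] — violates constraint 4: adjacent identical consonants /dd/ → phonotactically illegal
[de] — violates constraint 3: word begins with /d/ → phonotactically illegal
[do] — violates constraint 3: word begins with /d/ → phonotactically illegal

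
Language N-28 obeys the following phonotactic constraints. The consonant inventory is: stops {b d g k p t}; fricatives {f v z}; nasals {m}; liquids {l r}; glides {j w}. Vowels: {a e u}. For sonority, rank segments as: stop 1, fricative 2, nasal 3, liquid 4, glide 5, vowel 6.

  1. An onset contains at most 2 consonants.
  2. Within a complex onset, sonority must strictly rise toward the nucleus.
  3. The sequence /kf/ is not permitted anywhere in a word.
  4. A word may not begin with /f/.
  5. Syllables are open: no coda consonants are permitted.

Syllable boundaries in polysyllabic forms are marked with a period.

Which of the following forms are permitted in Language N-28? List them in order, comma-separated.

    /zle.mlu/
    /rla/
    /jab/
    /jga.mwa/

/zle.mlu/ — σ1 onset /zl/ (2→4 rises), coda /∅/ ok; σ2 onset /ml/ (3→4 rises), coda /∅/ ok → permitted
/rla/ — violates constraint 2: syllable 1 onset /rl/: /r/ (liquid, 4) → /l/ (liquid, 4) does not rise → not permitted
/jab/ — violates constraint 5: syllable 1 coda /b/ has 1 consonant (> 0) → not permitted
/jga.mwa/ — violates constraint 2: syllable 1 onset /jg/: /j/ (glide, 5) → /g/ (stop, 1) does not rise → not permitted

/zle.mlu/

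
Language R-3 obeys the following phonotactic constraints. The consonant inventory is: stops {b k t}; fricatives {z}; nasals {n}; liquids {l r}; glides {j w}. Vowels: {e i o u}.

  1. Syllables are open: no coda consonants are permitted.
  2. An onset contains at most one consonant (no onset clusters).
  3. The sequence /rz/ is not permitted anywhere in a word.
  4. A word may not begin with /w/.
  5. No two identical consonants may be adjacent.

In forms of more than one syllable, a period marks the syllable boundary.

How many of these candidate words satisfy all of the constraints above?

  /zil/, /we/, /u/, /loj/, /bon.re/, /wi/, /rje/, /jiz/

/zil/ — violates constraint 1: syllable 1 coda /l/ has 1 consonant (> 0) → illicit
/we/ — violates constraint 4: word begins with /w/ → illicit
/u/ — σ1 onset /∅/, coda /∅/ ok → licit
/loj/ — violates constraint 1: syllable 1 coda /j/ has 1 consonant (> 0) → illicit
/bon.re/ — violates constraint 1: syllable 1 coda /n/ has 1 consonant (> 0) → illicit
/wi/ — violates constraint 4: word begins with /w/ → illicit
/rje/ — violates constraint 2: syllable 1 onset /rj/ has 2 consonants (> 1) → illicit
/jiz/ — violates constraint 1: syllable 1 coda /z/ has 1 consonant (> 0) → illicit
Licit: /u/ → 1.

1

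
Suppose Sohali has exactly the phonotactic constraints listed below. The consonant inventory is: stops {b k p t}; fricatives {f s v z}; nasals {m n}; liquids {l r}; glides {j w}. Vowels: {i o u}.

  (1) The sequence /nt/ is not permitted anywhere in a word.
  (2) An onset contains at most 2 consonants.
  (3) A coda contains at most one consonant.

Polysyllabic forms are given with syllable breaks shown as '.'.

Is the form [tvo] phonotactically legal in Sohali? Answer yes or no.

yes

[tvo] — σ1 onset /tv/ (2C), coda /∅/ ok → phonotactically legal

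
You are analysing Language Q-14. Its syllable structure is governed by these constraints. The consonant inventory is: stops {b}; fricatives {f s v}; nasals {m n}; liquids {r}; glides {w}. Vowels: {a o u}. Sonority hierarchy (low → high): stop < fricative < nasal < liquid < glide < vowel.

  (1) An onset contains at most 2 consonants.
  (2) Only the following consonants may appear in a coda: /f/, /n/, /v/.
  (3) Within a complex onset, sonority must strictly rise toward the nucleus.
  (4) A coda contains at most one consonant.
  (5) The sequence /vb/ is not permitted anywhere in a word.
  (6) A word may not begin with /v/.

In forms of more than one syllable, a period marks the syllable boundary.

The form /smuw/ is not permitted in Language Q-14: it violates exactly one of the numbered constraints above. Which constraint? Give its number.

/smuw/: syllable 1 coda contains /w/, which is not a licensed coda consonant.
This is a violation of constraint 2: "Only the following consonants may appear in a coda: /f/, /n/, /v/."
The remaining constraints (1, 3, 4, 5, 6) are satisfied.

2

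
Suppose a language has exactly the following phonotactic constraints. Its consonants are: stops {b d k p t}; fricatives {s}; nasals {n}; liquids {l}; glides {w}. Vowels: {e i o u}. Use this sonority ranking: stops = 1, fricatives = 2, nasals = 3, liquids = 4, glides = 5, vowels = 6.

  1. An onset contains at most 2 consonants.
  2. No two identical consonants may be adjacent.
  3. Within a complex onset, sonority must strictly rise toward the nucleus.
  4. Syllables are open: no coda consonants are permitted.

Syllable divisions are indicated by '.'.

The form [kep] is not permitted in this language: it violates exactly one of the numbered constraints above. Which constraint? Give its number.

[kep]: syllable 1 coda /p/ has 1 consonant (> 0).
This is a violation of constraint 4: "Syllables are open: no coda consonants are permitted."
The remaining constraints (1, 2, 3) are satisfied.

4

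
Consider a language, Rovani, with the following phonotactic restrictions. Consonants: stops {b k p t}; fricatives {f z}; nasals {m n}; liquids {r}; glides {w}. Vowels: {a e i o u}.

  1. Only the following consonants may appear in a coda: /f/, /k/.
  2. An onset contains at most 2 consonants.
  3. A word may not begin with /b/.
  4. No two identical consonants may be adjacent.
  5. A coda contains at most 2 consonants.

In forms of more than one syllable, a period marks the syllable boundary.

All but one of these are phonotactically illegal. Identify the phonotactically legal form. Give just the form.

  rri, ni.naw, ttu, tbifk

tbifk

rri — violates constraint 4: adjacent identical consonants /rr/ → phonotactically illegal
ni.naw — violates constraint 1: syllable 2 coda contains /w/, which is not a licensed coda consonant → phonotactically illegal
ttu — violates constraint 4: adjacent identical consonants /tt/ → phonotactically illegal
tbifk — σ1 onset /tb/ (2C), coda /fk/ (2C) ok → phonotactically legal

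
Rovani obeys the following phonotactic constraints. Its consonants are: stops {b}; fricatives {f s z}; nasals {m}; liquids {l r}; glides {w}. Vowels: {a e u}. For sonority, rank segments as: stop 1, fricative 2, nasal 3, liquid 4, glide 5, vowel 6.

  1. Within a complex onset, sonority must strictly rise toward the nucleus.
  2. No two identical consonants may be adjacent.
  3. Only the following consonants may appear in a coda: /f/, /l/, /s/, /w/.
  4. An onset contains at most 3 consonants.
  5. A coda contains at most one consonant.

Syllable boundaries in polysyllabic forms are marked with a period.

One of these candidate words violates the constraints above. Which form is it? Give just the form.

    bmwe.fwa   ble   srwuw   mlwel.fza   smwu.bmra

bmwe.fwa — σ1 onset /bmw/ (1→3→5 rises), coda /∅/ ok; σ2 onset /fw/ (2→5 rises), coda /∅/ ok → well-formed
ble — σ1 onset /bl/ (1→4 rises), coda /∅/ ok → well-formed
srwuw — σ1 onset /srw/ (2→4→5 rises), coda /w/ ok → well-formed
mlwel.fza — violates constraint 1: syllable 2 onset /fz/: /f/ (fricative, 2) → /z/ (fricative, 2) does not rise → ill-formed
smwu.bmra — σ1 onset /smw/ (2→3→5 rises), coda /∅/ ok; σ2 onset /bmr/ (1→3→4 rises), coda /∅/ ok → well-formed

mlwel.fza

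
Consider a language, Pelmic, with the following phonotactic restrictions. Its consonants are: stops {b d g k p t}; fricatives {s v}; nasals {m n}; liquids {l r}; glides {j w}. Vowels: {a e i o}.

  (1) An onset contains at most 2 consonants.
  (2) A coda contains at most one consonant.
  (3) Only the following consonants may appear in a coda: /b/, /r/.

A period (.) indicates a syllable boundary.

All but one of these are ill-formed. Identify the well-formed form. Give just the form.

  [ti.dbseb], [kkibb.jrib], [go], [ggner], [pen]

[ti.dbseb] — violates constraint 1: syllable 2 onset /dbs/ has 3 consonants (> 2) → ill-formed
[kkibb.jrib] — violates constraint 2: syllable 1 coda /bb/ has 2 consonants (> 1) → ill-formed
[go] — σ1 onset /g/, coda /∅/ ok → well-formed
[ggner] — violates constraint 1: syllable 1 onset /ggn/ has 3 consonants (> 2) → ill-formed
[pen] — violates constraint 3: syllable 1 coda contains /n/, which is not a licensed coda consonant → ill-formed

[go]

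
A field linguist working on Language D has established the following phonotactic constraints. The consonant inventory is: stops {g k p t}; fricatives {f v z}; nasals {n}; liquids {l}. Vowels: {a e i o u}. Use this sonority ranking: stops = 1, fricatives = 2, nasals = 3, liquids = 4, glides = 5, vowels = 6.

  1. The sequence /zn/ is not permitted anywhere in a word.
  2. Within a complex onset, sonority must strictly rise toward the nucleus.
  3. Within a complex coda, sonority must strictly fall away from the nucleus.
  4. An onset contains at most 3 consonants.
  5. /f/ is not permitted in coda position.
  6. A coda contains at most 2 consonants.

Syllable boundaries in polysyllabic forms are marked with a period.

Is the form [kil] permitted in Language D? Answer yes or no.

yes

[kil] — σ1 onset /k/, coda /l/ ok → permitted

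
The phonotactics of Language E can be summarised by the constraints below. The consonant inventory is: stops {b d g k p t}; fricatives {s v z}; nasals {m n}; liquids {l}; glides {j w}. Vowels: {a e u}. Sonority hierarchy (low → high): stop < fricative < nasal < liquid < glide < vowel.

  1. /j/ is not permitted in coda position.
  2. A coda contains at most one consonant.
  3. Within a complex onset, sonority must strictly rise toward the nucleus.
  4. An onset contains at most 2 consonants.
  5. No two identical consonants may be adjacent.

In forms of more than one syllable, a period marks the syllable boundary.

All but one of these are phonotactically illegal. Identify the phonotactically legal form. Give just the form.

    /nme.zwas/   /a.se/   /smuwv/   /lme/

/a.se/

/nme.zwas/ — violates constraint 3: syllable 1 onset /nm/: /n/ (nasal, 3) → /m/ (nasal, 3) does not rise → phonotactically illegal
/a.se/ — σ1 onset /∅/, coda /∅/ ok; σ2 onset /s/, coda /∅/ ok → phonotactically legal
/smuwv/ — violates constraint 2: syllable 1 coda /wv/ has 2 consonants (> 1) → phonotactically illegal
/lme/ — violates constraint 3: syllable 1 onset /lm/: /l/ (liquid, 4) → /m/ (nasal, 3) does not rise → phonotactically illegal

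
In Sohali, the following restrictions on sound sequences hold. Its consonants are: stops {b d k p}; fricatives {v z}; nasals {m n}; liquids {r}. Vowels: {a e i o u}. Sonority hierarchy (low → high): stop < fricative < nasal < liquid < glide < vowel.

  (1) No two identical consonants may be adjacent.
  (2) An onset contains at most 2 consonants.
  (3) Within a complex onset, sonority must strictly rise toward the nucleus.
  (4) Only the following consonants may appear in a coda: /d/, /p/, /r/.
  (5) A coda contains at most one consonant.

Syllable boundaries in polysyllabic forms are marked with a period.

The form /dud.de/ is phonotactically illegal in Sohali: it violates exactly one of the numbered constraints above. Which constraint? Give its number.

/dud.de/: adjacent identical consonants /dd/.
This is a violation of constraint 1: "No two identical consonants may be adjacent."
The remaining constraints (2, 3, 4, 5) are satisfied.

1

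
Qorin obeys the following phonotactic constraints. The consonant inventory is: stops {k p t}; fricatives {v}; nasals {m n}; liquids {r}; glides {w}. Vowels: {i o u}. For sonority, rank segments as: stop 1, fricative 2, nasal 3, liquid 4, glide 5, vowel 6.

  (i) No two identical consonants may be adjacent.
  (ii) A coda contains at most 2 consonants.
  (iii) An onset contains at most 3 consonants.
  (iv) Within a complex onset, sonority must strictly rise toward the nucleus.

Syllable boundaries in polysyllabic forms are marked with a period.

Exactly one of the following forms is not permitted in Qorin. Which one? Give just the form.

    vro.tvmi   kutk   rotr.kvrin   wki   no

vro.tvmi — σ1 onset /vr/ (2→4 rises), coda /∅/ ok; σ2 onset /tvm/ (1→2→3 rises), coda /∅/ ok → permitted
kutk — σ1 onset /k/, coda /tk/ (2C) ok → permitted
rotr.kvrin — σ1 onset /r/, coda /tr/ (2C) ok; σ2 onset /kvr/ (1→2→4 rises), coda /n/ ok → permitted
wki — violates constraint (iv): syllable 1 onset /wk/: /w/ (glide, 5) → /k/ (stop, 1) does not rise → not permitted
no — σ1 onset /n/, coda /∅/ ok → permitted

wki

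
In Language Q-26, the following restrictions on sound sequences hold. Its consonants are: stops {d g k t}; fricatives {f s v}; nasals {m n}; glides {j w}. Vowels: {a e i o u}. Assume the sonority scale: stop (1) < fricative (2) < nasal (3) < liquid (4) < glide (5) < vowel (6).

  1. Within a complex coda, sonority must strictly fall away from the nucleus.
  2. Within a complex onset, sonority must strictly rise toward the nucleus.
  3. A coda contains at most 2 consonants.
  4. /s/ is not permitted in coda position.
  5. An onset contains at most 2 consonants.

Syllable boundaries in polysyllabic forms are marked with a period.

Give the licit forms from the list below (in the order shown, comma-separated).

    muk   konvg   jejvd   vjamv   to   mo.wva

muk — σ1 onset /m/, coda /k/ ok → licit
konvg — violates constraint 3: syllable 1 coda /nvg/ has 3 consonants (> 2) → illicit
jejvd — violates constraint 3: syllable 1 coda /jvd/ has 3 consonants (> 2) → illicit
vjamv — σ1 onset /vj/ (2→5 rises), coda /mv/ (3→2 falls) ok → licit
to — σ1 onset /t/, coda /∅/ ok → licit
mo.wva — violates constraint 2: syllable 2 onset /wv/: /w/ (glide, 5) → /v/ (fricative, 2) does not rise → illicit

muk, vjamv, to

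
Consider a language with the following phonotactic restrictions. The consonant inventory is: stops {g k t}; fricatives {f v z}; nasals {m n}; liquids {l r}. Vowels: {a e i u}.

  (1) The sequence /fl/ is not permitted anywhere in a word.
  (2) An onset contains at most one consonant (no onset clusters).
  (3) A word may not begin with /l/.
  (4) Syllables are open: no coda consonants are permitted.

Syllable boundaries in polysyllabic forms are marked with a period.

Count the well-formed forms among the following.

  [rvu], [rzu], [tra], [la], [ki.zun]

[rvu] — violates constraint 2: syllable 1 onset /rv/ has 2 consonants (> 1) → ill-formed
[rzu] — violates constraint 2: syllable 1 onset /rz/ has 2 consonants (> 1) → ill-formed
[tra] — violates constraint 2: syllable 1 onset /tr/ has 2 consonants (> 1) → ill-formed
[la] — violates constraint 3: word begins with /l/ → ill-formed
[ki.zun] — violates constraint 4: syllable 2 coda /n/ has 1 consonant (> 0) → ill-formed
No form is well-formed → 0.

0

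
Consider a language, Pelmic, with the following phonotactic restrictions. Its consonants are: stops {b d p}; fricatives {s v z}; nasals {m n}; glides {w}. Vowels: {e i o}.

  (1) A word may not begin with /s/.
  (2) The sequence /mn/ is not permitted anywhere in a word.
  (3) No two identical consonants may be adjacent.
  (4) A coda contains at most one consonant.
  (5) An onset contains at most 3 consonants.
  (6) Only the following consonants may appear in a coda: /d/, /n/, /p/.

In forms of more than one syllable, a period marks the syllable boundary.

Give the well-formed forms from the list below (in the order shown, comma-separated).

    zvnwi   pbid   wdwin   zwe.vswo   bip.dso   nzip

zvnwi — violates constraint 5: syllable 1 onset /zvnw/ has 4 consonants (> 3) → ill-formed
pbid — σ1 onset /pb/ (2C), coda /d/ ok → well-formed
wdwin — σ1 onset /wdw/ (3C), coda /n/ ok → well-formed
zwe.vswo — σ1 onset /zw/ (2C), coda /∅/ ok; σ2 onset /vsw/ (3C), coda /∅/ ok → well-formed
bip.dso — σ1 onset /b/, coda /p/ ok; σ2 onset /ds/ (2C), coda /∅/ ok → well-formed
nzip — σ1 onset /nz/ (2C), coda /p/ ok → well-formed

pbid, wdwin, zwe.vswo, bip.dso, nzip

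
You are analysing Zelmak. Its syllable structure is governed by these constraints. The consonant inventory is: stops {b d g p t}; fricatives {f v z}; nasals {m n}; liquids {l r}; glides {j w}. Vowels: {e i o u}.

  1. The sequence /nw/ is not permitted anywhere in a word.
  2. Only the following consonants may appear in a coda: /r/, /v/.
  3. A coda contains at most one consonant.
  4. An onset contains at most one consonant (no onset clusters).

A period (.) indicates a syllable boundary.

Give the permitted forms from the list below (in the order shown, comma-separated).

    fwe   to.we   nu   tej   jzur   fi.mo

fwe — violates constraint 4: syllable 1 onset /fw/ has 2 consonants (> 1) → not permitted
to.we — σ1 onset /t/, coda /∅/ ok; σ2 onset /w/, coda /∅/ ok → permitted
nu — σ1 onset /n/, coda /∅/ ok → permitted
tej — violates constraint 2: syllable 1 coda contains /j/, which is not a licensed coda consonant → not permitted
jzur — violates constraint 4: syllable 1 onset /jz/ has 2 consonants (> 1) → not permitted
fi.mo — σ1 onset /f/, coda /∅/ ok; σ2 onset /m/, coda /∅/ ok → permitted

to.we, nu, fi.mo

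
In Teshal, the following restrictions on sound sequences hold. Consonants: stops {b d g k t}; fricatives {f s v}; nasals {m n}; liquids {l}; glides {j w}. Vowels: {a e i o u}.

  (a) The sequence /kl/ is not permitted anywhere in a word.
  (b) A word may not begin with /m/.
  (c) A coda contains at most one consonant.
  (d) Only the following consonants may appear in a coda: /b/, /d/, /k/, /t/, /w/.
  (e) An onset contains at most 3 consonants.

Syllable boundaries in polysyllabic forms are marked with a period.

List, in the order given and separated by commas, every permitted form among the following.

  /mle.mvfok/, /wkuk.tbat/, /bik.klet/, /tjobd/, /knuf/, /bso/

/wkuk.tbat/, /bso/

/mle.mvfok/ — violates constraint (b): word begins with /m/ → not permitted
/wkuk.tbat/ — σ1 onset /wk/ (2C), coda /k/ ok; σ2 onset /tb/ (2C), coda /t/ ok → permitted
/bik.klet/ — violates constraint (a): contains banned sequence /kl/ → not permitted
/tjobd/ — violates constraint (c): syllable 1 coda /bd/ has 2 consonants (> 1) → not permitted
/knuf/ — violates constraint (d): syllable 1 coda contains /f/, which is not a licensed coda consonant → not permitted
/bso/ — σ1 onset /bs/ (2C), coda /∅/ ok → permitted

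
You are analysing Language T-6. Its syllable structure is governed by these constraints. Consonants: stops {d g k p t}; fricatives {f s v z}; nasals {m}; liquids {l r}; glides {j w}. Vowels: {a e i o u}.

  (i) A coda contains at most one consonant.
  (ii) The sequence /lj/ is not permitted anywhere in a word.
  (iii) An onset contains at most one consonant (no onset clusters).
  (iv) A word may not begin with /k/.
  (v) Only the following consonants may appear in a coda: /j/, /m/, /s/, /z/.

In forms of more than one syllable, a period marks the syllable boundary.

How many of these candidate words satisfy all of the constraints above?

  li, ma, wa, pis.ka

4

li — σ1 onset /l/, coda /∅/ ok → well-formed
ma — σ1 onset /m/, coda /∅/ ok → well-formed
wa — σ1 onset /w/, coda /∅/ ok → well-formed
pis.ka — σ1 onset /p/, coda /s/ ok; σ2 onset /k/, coda /∅/ ok → well-formed
Well-formed: li, ma, wa, pis.ka → 4.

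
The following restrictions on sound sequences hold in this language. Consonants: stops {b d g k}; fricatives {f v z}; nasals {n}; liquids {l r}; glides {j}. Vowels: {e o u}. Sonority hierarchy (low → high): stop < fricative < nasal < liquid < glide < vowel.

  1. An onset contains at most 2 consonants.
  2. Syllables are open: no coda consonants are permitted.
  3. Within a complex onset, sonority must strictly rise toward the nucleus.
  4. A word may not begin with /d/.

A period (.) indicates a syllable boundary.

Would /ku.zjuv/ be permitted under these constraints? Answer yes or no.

no

/ku.zjuv/ — violates constraint 2: syllable 2 coda /v/ has 1 consonant (> 0) → not permitted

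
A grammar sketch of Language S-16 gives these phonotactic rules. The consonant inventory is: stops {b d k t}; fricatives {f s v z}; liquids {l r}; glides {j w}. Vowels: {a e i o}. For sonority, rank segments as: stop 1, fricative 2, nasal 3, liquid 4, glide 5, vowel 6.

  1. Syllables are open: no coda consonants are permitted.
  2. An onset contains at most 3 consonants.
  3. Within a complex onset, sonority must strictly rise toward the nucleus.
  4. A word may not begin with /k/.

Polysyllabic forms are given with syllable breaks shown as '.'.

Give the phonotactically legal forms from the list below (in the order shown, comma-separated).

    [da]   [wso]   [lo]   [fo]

[da] — σ1 onset /d/, coda /∅/ ok → phonotactically legal
[wso] — violates constraint 3: syllable 1 onset /ws/: /w/ (glide, 5) → /s/ (fricative, 2) does not rise → phonotactically illegal
[lo] — σ1 onset /l/, coda /∅/ ok → phonotactically legal
[fo] — σ1 onset /f/, coda /∅/ ok → phonotactically legal

[da], [lo], [fo]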